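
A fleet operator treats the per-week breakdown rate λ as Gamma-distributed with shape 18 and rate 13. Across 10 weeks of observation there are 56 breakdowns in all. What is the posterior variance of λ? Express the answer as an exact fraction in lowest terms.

74/529

Total count 56 over total exposure 10 weeks.
Posterior: α' = 18 + 56 = 74, β' = 13 + 10 = 23.
Posterior variance = α'/β'² = 74/529.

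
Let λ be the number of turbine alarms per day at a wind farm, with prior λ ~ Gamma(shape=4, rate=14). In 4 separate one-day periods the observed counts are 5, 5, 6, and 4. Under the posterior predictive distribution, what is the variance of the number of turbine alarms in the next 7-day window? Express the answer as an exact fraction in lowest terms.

Total count: 5 + 5 + 6 + 4 = 20.
Total exposure: 4 days.
Gamma(α, β) with Poisson data over total exposure Σt gives posterior Gamma(α+Σx, β+Σt) = Gamma(24, 18).
The posterior predictive for a window of length T is Negative Binomial with variance T·α'·(β'+T)/β'² = 7·24·25/324 = 350/27.

350/27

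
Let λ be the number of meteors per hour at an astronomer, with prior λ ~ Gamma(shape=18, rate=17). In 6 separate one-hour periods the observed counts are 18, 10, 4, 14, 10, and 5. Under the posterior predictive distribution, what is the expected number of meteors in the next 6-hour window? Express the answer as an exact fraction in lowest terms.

474/23

Total count: 18 + 10 + 4 + 14 + 10 + 5 = 61.
Total exposure: 6 hours.
The Gamma prior is conjugate for the Poisson rate, so λ | data ~ Gamma(18+61, 17+6) = Gamma(79, 23).
Predictive mean over a 6-hour window = T·E[λ|data] = 6·79/23 = 474/23.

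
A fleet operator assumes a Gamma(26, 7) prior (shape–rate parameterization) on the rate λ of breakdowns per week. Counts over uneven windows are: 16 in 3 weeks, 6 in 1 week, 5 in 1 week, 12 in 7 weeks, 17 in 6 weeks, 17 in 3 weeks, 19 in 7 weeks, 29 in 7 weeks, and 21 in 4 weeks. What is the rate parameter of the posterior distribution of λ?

Total count: 16 + 6 + 5 + 12 + 17 + 17 + 19 + 29 + 21 = 142.
Total exposure: 3 + 1 + 1 + 7 + 6 + 3 + 7 + 7 + 4 = 39 weeks.
Conjugate update: add total count to the shape and total exposure to the rate, giving Gamma(168, 46).

46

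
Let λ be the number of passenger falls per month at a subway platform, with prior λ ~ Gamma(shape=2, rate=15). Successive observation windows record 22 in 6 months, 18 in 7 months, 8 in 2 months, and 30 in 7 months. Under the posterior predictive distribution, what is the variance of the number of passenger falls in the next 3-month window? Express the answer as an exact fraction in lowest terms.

Total count: 22 + 18 + 8 + 30 = 78.
Total exposure: 6 + 7 + 2 + 7 = 22 months.
By Gamma–Poisson conjugacy, the posterior is Gamma(α + Σx, β + Σt) = Gamma(2 + 78, 15 + 22) = Gamma(80, 37).
The posterior predictive for a window of length T is Negative Binomial with variance T·α'·(β'+T)/β'² = 3·80·40/1369 = 9600/1369.

9600/1369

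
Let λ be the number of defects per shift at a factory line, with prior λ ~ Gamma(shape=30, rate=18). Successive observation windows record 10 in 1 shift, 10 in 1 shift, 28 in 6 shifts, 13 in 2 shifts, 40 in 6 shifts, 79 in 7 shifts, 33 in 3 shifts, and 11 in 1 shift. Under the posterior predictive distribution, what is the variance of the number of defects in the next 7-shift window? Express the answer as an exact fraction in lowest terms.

Total count: 10 + 10 + 28 + 13 + 40 + 79 + 33 + 11 = 224.
Total exposure: 1 + 1 + 6 + 2 + 6 + 7 + 3 + 1 = 27 shifts.
Conjugate update: add total count to the shape and total exposure to the rate, giving Gamma(254, 45).
The posterior predictive for a window of length T is Negative Binomial with variance T·α'·(β'+T)/β'² = 7·254·52/2025 = 92456/2025.

92456/2025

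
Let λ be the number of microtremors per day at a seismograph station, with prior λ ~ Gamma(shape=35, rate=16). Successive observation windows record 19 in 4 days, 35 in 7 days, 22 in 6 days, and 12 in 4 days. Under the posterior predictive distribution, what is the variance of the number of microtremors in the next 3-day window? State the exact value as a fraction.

Total count: 19 + 35 + 22 + 12 = 88.
Total exposure: 4 + 7 + 6 + 4 = 21 days.
By Gamma–Poisson conjugacy, the posterior is Gamma(α + Σx, β + Σt) = Gamma(35 + 88, 16 + 21) = Gamma(123, 37).
The posterior predictive for a window of length T is Negative Binomial with variance T·α'·(β'+T)/β'² = 3·123·40/1369 = 14760/1369.

14760/1369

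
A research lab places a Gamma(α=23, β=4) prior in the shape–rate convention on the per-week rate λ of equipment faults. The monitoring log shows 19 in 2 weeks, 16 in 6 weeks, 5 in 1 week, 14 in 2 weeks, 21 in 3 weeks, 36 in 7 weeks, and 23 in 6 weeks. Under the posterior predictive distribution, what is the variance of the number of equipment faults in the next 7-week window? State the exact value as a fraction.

Total count: 19 + 16 + 5 + 14 + 21 + 36 + 23 = 134.
Total exposure: 2 + 6 + 1 + 2 + 3 + 7 + 6 = 27 weeks.
The Gamma prior is conjugate for the Poisson rate, so λ | data ~ Gamma(23+134, 4+27) = Gamma(157, 31).
The posterior predictive for a window of length T is Negative Binomial with variance T·α'·(β'+T)/β'² = 7·157·38/961 = 41762/961.

41762/961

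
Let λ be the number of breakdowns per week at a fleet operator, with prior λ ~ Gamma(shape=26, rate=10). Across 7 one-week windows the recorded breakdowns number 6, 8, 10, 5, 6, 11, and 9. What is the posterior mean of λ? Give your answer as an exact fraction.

81/17

Total count: 6 + 8 + 10 + 5 + 6 + 11 + 9 = 55.
Total exposure: 7 weeks.
Conjugate update: add total count to the shape and total exposure to the rate, giving Gamma(81, 17).
Posterior mean = α'/β' = 81/17.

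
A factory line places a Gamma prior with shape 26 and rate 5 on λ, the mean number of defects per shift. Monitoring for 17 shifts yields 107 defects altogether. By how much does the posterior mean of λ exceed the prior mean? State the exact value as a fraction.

93/110

Total count 107 over total exposure 17 shifts.
Posterior: α' = 26 + 107 = 133, β' = 5 + 17 = 22.
Posterior mean = 133/22 = 133/22; prior mean = 26/5 = 26/5. Difference = 133/22 − 26/5 = 93/110.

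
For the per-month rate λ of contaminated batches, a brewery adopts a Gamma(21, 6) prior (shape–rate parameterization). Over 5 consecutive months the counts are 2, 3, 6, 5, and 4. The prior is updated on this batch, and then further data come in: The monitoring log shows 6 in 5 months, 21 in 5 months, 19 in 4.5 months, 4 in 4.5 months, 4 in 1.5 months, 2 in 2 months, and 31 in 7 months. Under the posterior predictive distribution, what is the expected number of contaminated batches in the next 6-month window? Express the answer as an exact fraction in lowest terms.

512/27

Total count: 2 + 3 + 6 + 5 + 4 = 20.
Total exposure: 5 months.
After the first batch: Gamma(21 + 20, 6 + 5) = Gamma(41, 11).
Total count: 6 + 21 + 19 + 4 + 4 + 2 + 31 = 87.
Total exposure: 5 + 5 + 4.5 + 4.5 + 1.5 + 2 + 7 = 29.5 months.
After the second batch: Gamma(41 + 87, 11 + 29.5) = Gamma(128, 81/2).
Predictive mean over a 6-month window = T·E[λ|data] = 6·128/(81/2) = 512/27.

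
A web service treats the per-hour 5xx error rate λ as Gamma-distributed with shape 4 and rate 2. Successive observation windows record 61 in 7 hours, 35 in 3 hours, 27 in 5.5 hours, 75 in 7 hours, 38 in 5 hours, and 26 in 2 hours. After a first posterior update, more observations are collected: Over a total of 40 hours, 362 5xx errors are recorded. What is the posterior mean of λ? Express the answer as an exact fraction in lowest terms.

1256/143

Total count: 61 + 35 + 27 + 75 + 38 + 26 = 262.
Total exposure: 7 + 3 + 5.5 + 7 + 5 + 2 = 29.5 hours.
After the first batch: Gamma(4 + 262, 2 + 29.5) = Gamma(266, 63/2).
Total count 362 over total exposure 40 hours.
After the second batch: Gamma(266 + 362, 63/2 + 40) = Gamma(628, 143/2).
Posterior mean = α'/β' = 628/(143/2) = 1256/143.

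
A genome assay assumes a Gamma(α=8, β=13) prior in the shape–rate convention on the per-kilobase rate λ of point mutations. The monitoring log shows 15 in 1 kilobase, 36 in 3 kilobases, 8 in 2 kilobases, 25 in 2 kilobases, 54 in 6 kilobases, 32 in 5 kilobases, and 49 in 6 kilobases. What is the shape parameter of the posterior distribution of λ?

Total count: 15 + 36 + 8 + 25 + 54 + 32 + 49 = 219.
Total exposure: 1 + 3 + 2 + 2 + 6 + 5 + 6 = 25 kilobases.
By Gamma–Poisson conjugacy, the posterior is Gamma(α + Σx, β + Σt) = Gamma(8 + 219, 13 + 25) = Gamma(227, 38).

227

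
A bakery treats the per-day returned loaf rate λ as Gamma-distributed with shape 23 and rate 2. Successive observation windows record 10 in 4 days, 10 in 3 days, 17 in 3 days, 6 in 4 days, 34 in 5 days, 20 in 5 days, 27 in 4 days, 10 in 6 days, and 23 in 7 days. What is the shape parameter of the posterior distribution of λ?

Total count: 10 + 10 + 17 + 6 + 34 + 20 + 27 + 10 + 23 = 157.
Total exposure: 4 + 3 + 3 + 4 + 5 + 5 + 4 + 6 + 7 = 41 days.
Posterior: α' = 23 + 157 = 180, β' = 2 + 41 = 43.

180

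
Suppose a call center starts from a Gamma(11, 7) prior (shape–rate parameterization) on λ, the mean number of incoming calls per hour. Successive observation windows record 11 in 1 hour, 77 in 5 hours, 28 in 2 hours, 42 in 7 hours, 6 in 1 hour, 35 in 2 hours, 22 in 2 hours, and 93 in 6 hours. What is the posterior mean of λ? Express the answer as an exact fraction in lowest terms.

Total count: 11 + 77 + 28 + 42 + 6 + 35 + 22 + 93 = 314.
Total exposure: 1 + 5 + 2 + 7 + 1 + 2 + 2 + 6 = 26 hours.
Gamma(α, β) with Poisson data over total exposure Σt gives posterior Gamma(α+Σx, β+Σt) = Gamma(325, 33).
Posterior mean = α'/β' = 325/33.

325/33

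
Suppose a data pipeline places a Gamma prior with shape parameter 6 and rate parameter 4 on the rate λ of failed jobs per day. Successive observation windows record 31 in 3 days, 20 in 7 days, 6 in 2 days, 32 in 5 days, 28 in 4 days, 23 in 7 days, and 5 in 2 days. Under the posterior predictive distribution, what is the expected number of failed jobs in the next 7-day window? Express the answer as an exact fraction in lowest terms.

1057/34

Total count: 31 + 20 + 6 + 32 + 28 + 23 + 5 = 145.
Total exposure: 3 + 7 + 2 + 5 + 4 + 7 + 2 = 30 days.
Gamma(α, β) with Poisson data over total exposure Σt gives posterior Gamma(α+Σx, β+Σt) = Gamma(151, 34).
Predictive mean over a 7-day window = T·E[λ|data] = 7·151/34 = 1057/34.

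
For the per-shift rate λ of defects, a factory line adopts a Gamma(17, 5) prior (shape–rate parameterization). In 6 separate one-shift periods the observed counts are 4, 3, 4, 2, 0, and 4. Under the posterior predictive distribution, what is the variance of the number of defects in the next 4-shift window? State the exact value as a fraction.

2040/121

Total count: 4 + 3 + 4 + 2 + 0 + 4 = 17.
Total exposure: 6 shifts.
Gamma(α, β) with Poisson data over total exposure Σt gives posterior Gamma(α+Σx, β+Σt) = Gamma(34, 11).
The posterior predictive for a window of length T is Negative Binomial with variance T·α'·(β'+T)/β'² = 4·34·15/121 = 2040/121.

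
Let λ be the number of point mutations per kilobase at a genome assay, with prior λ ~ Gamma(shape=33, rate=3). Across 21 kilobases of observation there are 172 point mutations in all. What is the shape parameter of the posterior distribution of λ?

Total count 172 over total exposure 21 kilobases.
By Gamma–Poisson conjugacy, the posterior is Gamma(α + Σx, β + Σt) = Gamma(33 + 172, 3 + 21) = Gamma(205, 24).

205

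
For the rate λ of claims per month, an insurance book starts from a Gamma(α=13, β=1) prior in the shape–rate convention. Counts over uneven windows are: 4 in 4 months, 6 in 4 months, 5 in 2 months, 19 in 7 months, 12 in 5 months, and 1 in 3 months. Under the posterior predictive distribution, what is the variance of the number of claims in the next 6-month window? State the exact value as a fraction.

Total count: 4 + 6 + 5 + 19 + 12 + 1 = 47.
Total exposure: 4 + 4 + 2 + 7 + 5 + 3 = 25 months.
Posterior: α' = 13 + 47 = 60, β' = 1 + 25 = 26.
The posterior predictive for a window of length T is Negative Binomial with variance T·α'·(β'+T)/β'² = 6·60·32/676 = 2880/169.

2880/169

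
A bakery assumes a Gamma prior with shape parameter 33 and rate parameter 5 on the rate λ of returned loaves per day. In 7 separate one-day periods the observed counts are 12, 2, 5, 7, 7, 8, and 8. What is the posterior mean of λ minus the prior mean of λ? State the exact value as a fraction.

Total count: 12 + 2 + 5 + 7 + 7 + 8 + 8 = 49.
Total exposure: 7 days.
Conjugate update: add total count to the shape and total exposure to the rate, giving Gamma(82, 12).
Posterior mean = 82/12 = 41/6; prior mean = 33/5 = 33/5. Difference = 41/6 − 33/5 = 7/30.

7/30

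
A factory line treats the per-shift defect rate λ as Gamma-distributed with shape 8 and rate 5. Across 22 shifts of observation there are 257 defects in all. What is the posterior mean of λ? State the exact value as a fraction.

265/27

Total count 257 over total exposure 22 shifts.
Conjugate update: add total count to the shape and total exposure to the rate, giving Gamma(265, 27).
Posterior mean = α'/β' = 265/27.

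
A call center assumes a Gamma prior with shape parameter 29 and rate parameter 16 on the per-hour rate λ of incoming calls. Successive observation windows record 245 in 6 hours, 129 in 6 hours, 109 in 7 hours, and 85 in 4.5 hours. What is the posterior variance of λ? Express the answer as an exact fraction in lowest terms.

Total count: 245 + 129 + 109 + 85 = 568.
Total exposure: 6 + 6 + 7 + 4.5 = 23.5 hours.
Conjugate update: add total count to the shape and total exposure to the rate, giving Gamma(597, 79/2).
Posterior variance = α'/β'² = 597/(6241/4) = 2388/6241.

2388/6241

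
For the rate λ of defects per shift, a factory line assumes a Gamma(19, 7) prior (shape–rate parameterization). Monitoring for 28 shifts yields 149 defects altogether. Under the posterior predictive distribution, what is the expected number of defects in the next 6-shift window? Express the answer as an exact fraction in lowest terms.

Total count 149 over total exposure 28 shifts.
By Gamma–Poisson conjugacy, the posterior is Gamma(α + Σx, β + Σt) = Gamma(19 + 149, 7 + 28) = Gamma(168, 35).
Predictive mean over a 6-shift window = T·E[λ|data] = 6·168/35 = 144/5.

144/5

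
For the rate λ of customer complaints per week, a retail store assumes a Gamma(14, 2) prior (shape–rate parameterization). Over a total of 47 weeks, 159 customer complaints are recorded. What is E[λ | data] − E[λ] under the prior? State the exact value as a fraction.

Total count 159 over total exposure 47 weeks.
Posterior: α' = 14 + 159 = 173, β' = 2 + 47 = 49.
Posterior mean = 173/49 = 173/49; prior mean = 14/2 = 7. Difference = 173/49 − 7 = -170/49.

-170/49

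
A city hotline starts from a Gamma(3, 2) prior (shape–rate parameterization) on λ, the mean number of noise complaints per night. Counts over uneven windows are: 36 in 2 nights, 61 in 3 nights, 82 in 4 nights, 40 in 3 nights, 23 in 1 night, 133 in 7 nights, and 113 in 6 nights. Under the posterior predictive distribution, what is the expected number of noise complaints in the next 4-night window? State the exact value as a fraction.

491/7

Total count: 36 + 61 + 82 + 40 + 23 + 133 + 113 = 488.
Total exposure: 2 + 3 + 4 + 3 + 1 + 7 + 6 = 26 nights.
Posterior: α' = 3 + 488 = 491, β' = 2 + 26 = 28.
Predictive mean over a 4-night window = T·E[λ|data] = 4·491/28 = 491/7.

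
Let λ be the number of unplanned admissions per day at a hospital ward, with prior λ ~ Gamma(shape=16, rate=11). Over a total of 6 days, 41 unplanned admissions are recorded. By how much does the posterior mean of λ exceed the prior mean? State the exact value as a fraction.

Total count 41 over total exposure 6 days.
Posterior: α' = 16 + 41 = 57, β' = 11 + 6 = 17.
Posterior mean = 57/17 = 57/17; prior mean = 16/11 = 16/11. Difference = 57/17 − 16/11 = 355/187.

355/187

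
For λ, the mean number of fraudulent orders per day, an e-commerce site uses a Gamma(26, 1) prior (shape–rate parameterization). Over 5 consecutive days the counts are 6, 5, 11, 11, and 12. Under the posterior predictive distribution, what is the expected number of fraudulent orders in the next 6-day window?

Total count: 6 + 5 + 11 + 11 + 12 = 45.
Total exposure: 5 days.
Gamma(α, β) with Poisson data over total exposure Σt gives posterior Gamma(α+Σx, β+Σt) = Gamma(71, 6).
Predictive mean over a 6-day window = T·E[λ|data] = 6·71/6 = 71.

71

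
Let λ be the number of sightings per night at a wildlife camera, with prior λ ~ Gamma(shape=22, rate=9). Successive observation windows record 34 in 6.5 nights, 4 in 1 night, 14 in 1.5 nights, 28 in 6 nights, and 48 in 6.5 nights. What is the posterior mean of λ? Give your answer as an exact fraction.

Total count: 34 + 4 + 14 + 28 + 48 = 128.
Total exposure: 6.5 + 1 + 1.5 + 6 + 6.5 = 21.5 nights.
Conjugate update: add total count to the shape and total exposure to the rate, giving Gamma(150, 61/2).
Posterior mean = α'/β' = 150/(61/2) = 300/61.

300/61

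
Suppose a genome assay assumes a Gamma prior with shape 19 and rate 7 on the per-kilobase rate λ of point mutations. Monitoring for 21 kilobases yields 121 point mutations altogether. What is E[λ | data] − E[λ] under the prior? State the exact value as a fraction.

Total count 121 over total exposure 21 kilobases.
Posterior: α' = 19 + 121 = 140, β' = 7 + 21 = 28.
Posterior mean = 140/28 = 5; prior mean = 19/7 = 19/7. Difference = 5 − 19/7 = 16/7.

16/7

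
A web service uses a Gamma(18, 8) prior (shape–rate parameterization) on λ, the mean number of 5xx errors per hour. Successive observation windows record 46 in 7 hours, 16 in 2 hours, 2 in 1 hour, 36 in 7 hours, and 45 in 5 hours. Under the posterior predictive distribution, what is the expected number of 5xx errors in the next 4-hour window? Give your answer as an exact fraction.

Total count: 46 + 16 + 2 + 36 + 45 = 145.
Total exposure: 7 + 2 + 1 + 7 + 5 = 22 hours.
Conjugate update: add total count to the shape and total exposure to the rate, giving Gamma(163, 30).
Predictive mean over a 4-hour window = T·E[λ|data] = 4·163/30 = 326/15.

326/15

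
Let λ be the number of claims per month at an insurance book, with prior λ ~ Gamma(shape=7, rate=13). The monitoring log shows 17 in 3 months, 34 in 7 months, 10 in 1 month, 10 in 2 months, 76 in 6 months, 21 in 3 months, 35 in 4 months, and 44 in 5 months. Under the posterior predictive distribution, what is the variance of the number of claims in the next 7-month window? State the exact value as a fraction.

45339/968

Total count: 17 + 34 + 10 + 10 + 76 + 21 + 35 + 44 = 247.
Total exposure: 3 + 7 + 1 + 2 + 6 + 3 + 4 + 5 = 31 months.
By Gamma–Poisson conjugacy, the posterior is Gamma(α + Σx, β + Σt) = Gamma(7 + 247, 13 + 31) = Gamma(254, 44).
The posterior predictive for a window of length T is Negative Binomial with variance T·α'·(β'+T)/β'² = 7·254·51/1936 = 45339/968.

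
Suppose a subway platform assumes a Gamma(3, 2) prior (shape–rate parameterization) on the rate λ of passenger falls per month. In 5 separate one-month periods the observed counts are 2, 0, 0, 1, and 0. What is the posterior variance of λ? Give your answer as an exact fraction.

6/49

Total count: 2 + 0 + 0 + 1 + 0 = 3.
Total exposure: 5 months.
Conjugate update: add total count to the shape and total exposure to the rate, giving Gamma(6, 7).
Posterior variance = α'/β'² = 6/49.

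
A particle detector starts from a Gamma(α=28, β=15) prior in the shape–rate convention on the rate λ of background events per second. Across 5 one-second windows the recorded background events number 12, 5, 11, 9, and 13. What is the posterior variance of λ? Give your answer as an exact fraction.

39/200

Total count: 12 + 5 + 11 + 9 + 13 = 50.
Total exposure: 5 seconds.
By Gamma–Poisson conjugacy, the posterior is Gamma(α + Σx, β + Σt) = Gamma(28 + 50, 15 + 5) = Gamma(78, 20).
Posterior variance = α'/β'² = 78/400 = 39/200.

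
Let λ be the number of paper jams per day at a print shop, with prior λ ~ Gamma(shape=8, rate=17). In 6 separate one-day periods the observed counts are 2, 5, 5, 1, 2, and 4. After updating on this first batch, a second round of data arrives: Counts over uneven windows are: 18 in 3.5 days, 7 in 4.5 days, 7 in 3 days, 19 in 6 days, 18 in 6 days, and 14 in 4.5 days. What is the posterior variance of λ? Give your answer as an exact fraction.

Total count: 2 + 5 + 5 + 1 + 2 + 4 = 19.
Total exposure: 6 days.
After the first batch: Gamma(8 + 19, 17 + 6) = Gamma(27, 23).
Total count: 18 + 7 + 7 + 19 + 18 + 14 = 83.
Total exposure: 3.5 + 4.5 + 3 + 6 + 6 + 4.5 = 27.5 days.
After the second batch: Gamma(27 + 83, 23 + 27.5) = Gamma(110, 101/2).
Posterior variance = α'/β'² = 110/(10201/4) = 440/10201.

440/10201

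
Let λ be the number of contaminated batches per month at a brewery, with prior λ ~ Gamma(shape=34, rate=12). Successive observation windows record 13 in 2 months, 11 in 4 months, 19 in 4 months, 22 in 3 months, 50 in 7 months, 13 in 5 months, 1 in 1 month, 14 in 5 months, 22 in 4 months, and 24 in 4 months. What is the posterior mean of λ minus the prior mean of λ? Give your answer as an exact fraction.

Total count: 13 + 11 + 19 + 22 + 50 + 13 + 1 + 14 + 22 + 24 = 189.
Total exposure: 2 + 4 + 4 + 3 + 7 + 5 + 1 + 5 + 4 + 4 = 39 months.
Posterior: α' = 34 + 189 = 223, β' = 12 + 39 = 51.
Posterior mean = 223/51 = 223/51; prior mean = 34/12 = 17/6. Difference = 223/51 − 17/6 = 157/102.

157/102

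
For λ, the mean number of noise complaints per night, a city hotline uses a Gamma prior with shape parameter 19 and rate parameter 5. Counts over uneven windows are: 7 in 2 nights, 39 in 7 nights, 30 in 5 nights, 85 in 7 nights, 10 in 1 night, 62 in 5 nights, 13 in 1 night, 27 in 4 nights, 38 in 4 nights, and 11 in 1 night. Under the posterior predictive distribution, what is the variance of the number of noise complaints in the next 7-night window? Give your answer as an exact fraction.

Total count: 7 + 39 + 30 + 85 + 10 + 62 + 13 + 27 + 38 + 11 = 322.
Total exposure: 2 + 7 + 5 + 7 + 1 + 5 + 1 + 4 + 4 + 1 = 37 nights.
Posterior: α' = 19 + 322 = 341, β' = 5 + 37 = 42.
The posterior predictive for a window of length T is Negative Binomial with variance T·α'·(β'+T)/β'² = 7·341·49/1764 = 2387/36.

2387/36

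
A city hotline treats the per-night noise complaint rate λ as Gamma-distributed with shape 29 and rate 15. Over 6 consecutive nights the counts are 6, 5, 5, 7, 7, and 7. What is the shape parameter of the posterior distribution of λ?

Total count: 6 + 5 + 5 + 7 + 7 + 7 = 37.
Total exposure: 6 nights.
By Gamma–Poisson conjugacy, the posterior is Gamma(α + Σx, β + Σt) = Gamma(29 + 37, 15 + 6) = Gamma(66, 21).

66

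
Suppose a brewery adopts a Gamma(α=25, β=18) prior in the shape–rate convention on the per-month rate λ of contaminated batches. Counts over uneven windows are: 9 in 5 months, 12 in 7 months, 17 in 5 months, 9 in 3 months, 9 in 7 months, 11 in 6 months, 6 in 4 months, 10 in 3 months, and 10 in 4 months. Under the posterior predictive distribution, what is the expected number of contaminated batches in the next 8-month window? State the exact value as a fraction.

Total count: 9 + 12 + 17 + 9 + 9 + 11 + 6 + 10 + 10 = 93.
Total exposure: 5 + 7 + 5 + 3 + 7 + 6 + 4 + 3 + 4 = 44 months.
Conjugate update: add total count to the shape and total exposure to the rate, giving Gamma(118, 62).
Predictive mean over an 8-month window = T·E[λ|data] = 8·118/62 = 472/31.

472/31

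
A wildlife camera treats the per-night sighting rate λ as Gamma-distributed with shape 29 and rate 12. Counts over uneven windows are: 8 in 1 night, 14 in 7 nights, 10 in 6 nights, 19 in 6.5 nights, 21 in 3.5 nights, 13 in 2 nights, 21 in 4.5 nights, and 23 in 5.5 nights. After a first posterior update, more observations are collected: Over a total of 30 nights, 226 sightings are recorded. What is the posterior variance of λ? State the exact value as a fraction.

32/507

Total count: 8 + 14 + 10 + 19 + 21 + 13 + 21 + 23 = 129.
Total exposure: 1 + 7 + 6 + 6.5 + 3.5 + 2 + 4.5 + 5.5 = 36 nights.
After the first batch: Gamma(29 + 129, 12 + 36) = Gamma(158, 48).
Total count 226 over total exposure 30 nights.
After the second batch: Gamma(158 + 226, 48 + 30) = Gamma(384, 78).
Posterior variance = α'/β'² = 384/6084 = 32/507.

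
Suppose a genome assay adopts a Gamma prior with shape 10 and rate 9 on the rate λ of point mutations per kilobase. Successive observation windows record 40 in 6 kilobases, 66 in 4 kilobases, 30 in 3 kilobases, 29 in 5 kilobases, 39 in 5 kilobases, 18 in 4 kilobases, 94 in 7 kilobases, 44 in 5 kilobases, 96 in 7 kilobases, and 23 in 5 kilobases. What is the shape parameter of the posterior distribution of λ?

489

Total count: 40 + 66 + 30 + 29 + 39 + 18 + 94 + 44 + 96 + 23 = 479.
Total exposure: 6 + 4 + 3 + 5 + 5 + 4 + 7 + 5 + 7 + 5 = 51 kilobases.
Posterior: α' = 10 + 479 = 489, β' = 9 + 51 = 60.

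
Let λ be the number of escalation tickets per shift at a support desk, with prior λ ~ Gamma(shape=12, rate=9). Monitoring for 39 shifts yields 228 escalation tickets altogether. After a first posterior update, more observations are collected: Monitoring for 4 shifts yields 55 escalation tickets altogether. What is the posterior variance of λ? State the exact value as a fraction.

Total count 228 over total exposure 39 shifts.
After the first batch: Gamma(12 + 228, 9 + 39) = Gamma(240, 48).
Total count 55 over total exposure 4 shifts.
After the second batch: Gamma(240 + 55, 48 + 4) = Gamma(295, 52).
Posterior variance = α'/β'² = 295/2704.

295/2704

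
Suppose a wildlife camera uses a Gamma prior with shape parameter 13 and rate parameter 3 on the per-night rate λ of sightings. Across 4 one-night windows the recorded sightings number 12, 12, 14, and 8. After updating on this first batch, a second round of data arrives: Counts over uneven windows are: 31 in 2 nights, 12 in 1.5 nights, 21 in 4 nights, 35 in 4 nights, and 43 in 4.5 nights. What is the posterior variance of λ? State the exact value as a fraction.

201/529

Total count: 12 + 12 + 14 + 8 = 46.
Total exposure: 4 nights.
After the first batch: Gamma(13 + 46, 3 + 4) = Gamma(59, 7).
Total count: 31 + 12 + 21 + 35 + 43 = 142.
Total exposure: 2 + 1.5 + 4 + 4 + 4.5 = 16 nights.
After the second batch: Gamma(59 + 142, 7 + 16) = Gamma(201, 23).
Posterior variance = α'/β'² = 201/529.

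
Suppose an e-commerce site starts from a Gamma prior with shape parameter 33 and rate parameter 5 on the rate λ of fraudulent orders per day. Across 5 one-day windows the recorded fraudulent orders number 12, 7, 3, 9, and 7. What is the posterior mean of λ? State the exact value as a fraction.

Total count: 12 + 7 + 3 + 9 + 7 = 38.
Total exposure: 5 days.
Gamma(α, β) with Poisson data over total exposure Σt gives posterior Gamma(α+Σx, β+Σt) = Gamma(71, 10).
Posterior mean = α'/β' = 71/10.

71/10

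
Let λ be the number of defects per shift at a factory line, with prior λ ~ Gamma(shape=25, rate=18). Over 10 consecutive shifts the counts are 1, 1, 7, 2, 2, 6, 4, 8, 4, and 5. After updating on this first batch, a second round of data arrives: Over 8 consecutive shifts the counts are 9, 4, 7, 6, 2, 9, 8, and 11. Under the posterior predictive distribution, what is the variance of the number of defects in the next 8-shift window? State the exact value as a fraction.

2662/81

Total count: 1 + 1 + 7 + 2 + 2 + 6 + 4 + 8 + 4 + 5 = 40.
Total exposure: 10 shifts.
After the first batch: Gamma(25 + 40, 18 + 10) = Gamma(65, 28).
Total count: 9 + 4 + 7 + 6 + 2 + 9 + 8 + 11 = 56.
Total exposure: 8 shifts.
After the second batch: Gamma(65 + 56, 28 + 8) = Gamma(121, 36).
The posterior predictive for a window of length T is Negative Binomial with variance T·α'·(β'+T)/β'² = 8·121·44/1296 = 2662/81.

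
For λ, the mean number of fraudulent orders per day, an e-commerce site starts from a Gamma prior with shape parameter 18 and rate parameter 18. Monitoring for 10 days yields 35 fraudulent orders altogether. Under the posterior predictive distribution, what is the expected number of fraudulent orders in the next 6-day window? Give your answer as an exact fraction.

159/14

Total count 35 over total exposure 10 days.
By Gamma–Poisson conjugacy, the posterior is Gamma(α + Σx, β + Σt) = Gamma(18 + 35, 18 + 10) = Gamma(53, 28).
Predictive mean over a 6-day window = T·E[λ|data] = 6·53/28 = 159/14.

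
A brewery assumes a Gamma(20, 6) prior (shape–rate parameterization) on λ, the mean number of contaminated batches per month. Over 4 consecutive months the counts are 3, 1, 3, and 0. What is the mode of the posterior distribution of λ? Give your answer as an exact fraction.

Total count: 3 + 1 + 3 + 0 = 7.
Total exposure: 4 months.
By Gamma–Poisson conjugacy, the posterior is Gamma(α + Σx, β + Σt) = Gamma(20 + 7, 6 + 4) = Gamma(27, 10).
Posterior mode = (α'−1)/β' = 26/10 = 13/5.

13/5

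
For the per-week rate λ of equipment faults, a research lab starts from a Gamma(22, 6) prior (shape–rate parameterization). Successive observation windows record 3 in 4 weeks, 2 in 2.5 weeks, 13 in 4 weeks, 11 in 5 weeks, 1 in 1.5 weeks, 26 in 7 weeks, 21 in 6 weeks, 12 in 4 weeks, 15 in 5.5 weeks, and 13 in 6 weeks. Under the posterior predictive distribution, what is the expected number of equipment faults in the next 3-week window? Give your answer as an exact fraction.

Total count: 3 + 2 + 13 + 11 + 1 + 26 + 21 + 12 + 15 + 13 = 117.
Total exposure: 4 + 2.5 + 4 + 5 + 1.5 + 7 + 6 + 4 + 5.5 + 6 = 45.5 weeks.
Gamma(α, β) with Poisson data over total exposure Σt gives posterior Gamma(α+Σx, β+Σt) = Gamma(139, 103/2).
Predictive mean over a 3-week window = T·E[λ|data] = 3·139/(103/2) = 834/103.

834/103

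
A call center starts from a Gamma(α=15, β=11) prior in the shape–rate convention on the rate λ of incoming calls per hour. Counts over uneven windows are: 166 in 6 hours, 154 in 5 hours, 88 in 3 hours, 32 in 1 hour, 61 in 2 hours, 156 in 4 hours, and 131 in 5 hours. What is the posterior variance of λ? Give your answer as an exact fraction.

Total count: 166 + 154 + 88 + 32 + 61 + 156 + 131 = 788.
Total exposure: 6 + 5 + 3 + 1 + 2 + 4 + 5 = 26 hours.
By Gamma–Poisson conjugacy, the posterior is Gamma(α + Σx, β + Σt) = Gamma(15 + 788, 11 + 26) = Gamma(803, 37).
Posterior variance = α'/β'² = 803/1369.

803/1369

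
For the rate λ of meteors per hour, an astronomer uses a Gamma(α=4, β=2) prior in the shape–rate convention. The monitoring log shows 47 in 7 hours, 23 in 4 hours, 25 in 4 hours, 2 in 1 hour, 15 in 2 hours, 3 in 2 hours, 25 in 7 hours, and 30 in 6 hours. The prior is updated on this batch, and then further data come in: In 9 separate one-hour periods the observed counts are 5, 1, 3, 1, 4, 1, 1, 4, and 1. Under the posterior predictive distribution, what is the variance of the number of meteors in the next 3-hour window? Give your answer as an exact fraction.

27495/1936

Total count: 47 + 23 + 25 + 2 + 15 + 3 + 25 + 30 = 170.
Total exposure: 7 + 4 + 4 + 1 + 2 + 2 + 7 + 6 = 33 hours.
After the first batch: Gamma(4 + 170, 2 + 33) = Gamma(174, 35).
Total count: 5 + 1 + 3 + 1 + 4 + 1 + 1 + 4 + 1 = 21.
Total exposure: 9 hours.
After the second batch: Gamma(174 + 21, 35 + 9) = Gamma(195, 44).
The posterior predictive for a window of length T is Negative Binomial with variance T·α'·(β'+T)/β'² = 3·195·47/1936 = 27495/1936.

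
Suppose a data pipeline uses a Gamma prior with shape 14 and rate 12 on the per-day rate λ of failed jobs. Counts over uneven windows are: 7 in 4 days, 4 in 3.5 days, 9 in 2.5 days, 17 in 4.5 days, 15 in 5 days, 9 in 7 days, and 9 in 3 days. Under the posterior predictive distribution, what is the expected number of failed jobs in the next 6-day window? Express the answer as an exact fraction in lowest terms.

1008/83

Total count: 7 + 4 + 9 + 17 + 15 + 9 + 9 = 70.
Total exposure: 4 + 3.5 + 2.5 + 4.5 + 5 + 7 + 3 = 29.5 days.
Gamma(α, β) with Poisson data over total exposure Σt gives posterior Gamma(α+Σx, β+Σt) = Gamma(84, 83/2).
Predictive mean over a 6-day window = T·E[λ|data] = 6·84/(83/2) = 1008/83.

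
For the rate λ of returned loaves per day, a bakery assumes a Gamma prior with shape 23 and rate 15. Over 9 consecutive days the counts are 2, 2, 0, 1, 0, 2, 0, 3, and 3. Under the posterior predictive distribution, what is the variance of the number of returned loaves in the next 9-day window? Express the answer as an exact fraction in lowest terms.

297/16

Total count: 2 + 2 + 0 + 1 + 0 + 2 + 0 + 3 + 3 = 13.
Total exposure: 9 days.
Conjugate update: add total count to the shape and total exposure to the rate, giving Gamma(36, 24).
The posterior predictive for a window of length T is Negative Binomial with variance T·α'·(β'+T)/β'² = 9·36·33/576 = 297/16.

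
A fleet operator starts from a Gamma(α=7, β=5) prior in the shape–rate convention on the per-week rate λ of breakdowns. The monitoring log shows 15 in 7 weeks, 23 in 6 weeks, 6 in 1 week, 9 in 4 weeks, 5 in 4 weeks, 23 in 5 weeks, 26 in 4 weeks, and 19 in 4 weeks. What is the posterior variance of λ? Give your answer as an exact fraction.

Total count: 15 + 23 + 6 + 9 + 5 + 23 + 26 + 19 = 126.
Total exposure: 7 + 6 + 1 + 4 + 4 + 5 + 4 + 4 = 35 weeks.
Gamma(α, β) with Poisson data over total exposure Σt gives posterior Gamma(α+Σx, β+Σt) = Gamma(133, 40).
Posterior variance = α'/β'² = 133/1600.

133/1600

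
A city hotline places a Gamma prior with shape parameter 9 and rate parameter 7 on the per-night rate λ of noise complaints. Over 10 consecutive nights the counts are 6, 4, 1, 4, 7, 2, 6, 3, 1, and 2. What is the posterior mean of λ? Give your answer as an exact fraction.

Total count: 6 + 4 + 1 + 4 + 7 + 2 + 6 + 3 + 1 + 2 = 36.
Total exposure: 10 nights.
Conjugate update: add total count to the shape and total exposure to the rate, giving Gamma(45, 17).
Posterior mean = α'/β' = 45/17.

45/17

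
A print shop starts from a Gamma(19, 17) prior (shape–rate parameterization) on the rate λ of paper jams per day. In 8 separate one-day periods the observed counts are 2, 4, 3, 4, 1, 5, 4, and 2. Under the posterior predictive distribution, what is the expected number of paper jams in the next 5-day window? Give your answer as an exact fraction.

Total count: 2 + 4 + 3 + 4 + 1 + 5 + 4 + 2 = 25.
Total exposure: 8 days.
The Gamma prior is conjugate for the Poisson rate, so λ | data ~ Gamma(19+25, 17+8) = Gamma(44, 25).
Predictive mean over a 5-day window = T·E[λ|data] = 5·44/25 = 44/5.

44/5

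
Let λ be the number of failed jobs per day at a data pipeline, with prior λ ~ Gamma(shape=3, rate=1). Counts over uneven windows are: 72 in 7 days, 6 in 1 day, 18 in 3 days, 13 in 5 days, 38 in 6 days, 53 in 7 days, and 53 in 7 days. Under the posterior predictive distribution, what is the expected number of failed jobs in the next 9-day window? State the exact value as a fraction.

2304/37

Total count: 72 + 6 + 18 + 13 + 38 + 53 + 53 = 253.
Total exposure: 7 + 1 + 3 + 5 + 6 + 7 + 7 = 36 days.
Gamma(α, β) with Poisson data over total exposure Σt gives posterior Gamma(α+Σx, β+Σt) = Gamma(256, 37).
Predictive mean over a 9-day window = T·E[λ|data] = 9·256/37 = 2304/37.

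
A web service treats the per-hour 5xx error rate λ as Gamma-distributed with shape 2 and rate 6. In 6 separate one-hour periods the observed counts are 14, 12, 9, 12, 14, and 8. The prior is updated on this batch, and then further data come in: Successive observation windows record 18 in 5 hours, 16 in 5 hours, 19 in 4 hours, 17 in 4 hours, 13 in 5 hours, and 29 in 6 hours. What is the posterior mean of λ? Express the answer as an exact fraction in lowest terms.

Total count: 14 + 12 + 9 + 12 + 14 + 8 = 69.
Total exposure: 6 hours.
After the first batch: Gamma(2 + 69, 6 + 6) = Gamma(71, 12).
Total count: 18 + 16 + 19 + 17 + 13 + 29 = 112.
Total exposure: 5 + 5 + 4 + 4 + 5 + 6 = 29 hours.
After the second batch: Gamma(71 + 112, 12 + 29) = Gamma(183, 41).
Posterior mean = α'/β' = 183/41.

183/41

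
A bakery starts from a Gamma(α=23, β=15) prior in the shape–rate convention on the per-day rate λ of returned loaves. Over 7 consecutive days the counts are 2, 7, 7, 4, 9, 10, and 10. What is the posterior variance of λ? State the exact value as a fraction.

18/121

Total count: 2 + 7 + 7 + 4 + 9 + 10 + 10 = 49.
Total exposure: 7 days.
By Gamma–Poisson conjugacy, the posterior is Gamma(α + Σx, β + Σt) = Gamma(23 + 49, 15 + 7) = Gamma(72, 22).
Posterior variance = α'/β'² = 72/484 = 18/121.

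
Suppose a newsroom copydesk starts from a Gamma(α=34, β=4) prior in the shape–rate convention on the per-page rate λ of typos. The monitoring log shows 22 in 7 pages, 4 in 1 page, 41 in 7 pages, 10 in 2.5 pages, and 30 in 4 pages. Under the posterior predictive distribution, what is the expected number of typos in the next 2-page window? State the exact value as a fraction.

188/17

Total count: 22 + 4 + 41 + 10 + 30 = 107.
Total exposure: 7 + 1 + 7 + 2.5 + 4 = 21.5 pages.
Gamma(α, β) with Poisson data over total exposure Σt gives posterior Gamma(α+Σx, β+Σt) = Gamma(141, 51/2).
Predictive mean over a 2-page window = T·E[λ|data] = 2·141/(51/2) = 188/17.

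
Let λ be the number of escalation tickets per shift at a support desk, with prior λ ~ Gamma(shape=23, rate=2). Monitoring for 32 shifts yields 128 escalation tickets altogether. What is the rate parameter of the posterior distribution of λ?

Total count 128 over total exposure 32 shifts.
Gamma(α, β) with Poisson data over total exposure Σt gives posterior Gamma(α+Σx, β+Σt) = Gamma(151, 34).

34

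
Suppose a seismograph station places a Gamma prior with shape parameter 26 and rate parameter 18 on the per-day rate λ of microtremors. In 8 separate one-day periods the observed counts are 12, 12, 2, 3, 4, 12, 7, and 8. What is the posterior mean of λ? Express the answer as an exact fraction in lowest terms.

Total count: 12 + 12 + 2 + 3 + 4 + 12 + 7 + 8 = 60.
Total exposure: 8 days.
Conjugate update: add total count to the shape and total exposure to the rate, giving Gamma(86, 26).
Posterior mean = α'/β' = 86/26 = 43/13.

43/13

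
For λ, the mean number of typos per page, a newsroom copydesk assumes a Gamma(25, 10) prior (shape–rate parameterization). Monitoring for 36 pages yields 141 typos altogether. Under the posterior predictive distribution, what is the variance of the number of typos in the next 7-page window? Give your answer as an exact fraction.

Total count 141 over total exposure 36 pages.
Posterior: α' = 25 + 141 = 166, β' = 10 + 36 = 46.
The posterior predictive for a window of length T is Negative Binomial with variance T·α'·(β'+T)/β'² = 7·166·53/2116 = 30793/1058.

30793/1058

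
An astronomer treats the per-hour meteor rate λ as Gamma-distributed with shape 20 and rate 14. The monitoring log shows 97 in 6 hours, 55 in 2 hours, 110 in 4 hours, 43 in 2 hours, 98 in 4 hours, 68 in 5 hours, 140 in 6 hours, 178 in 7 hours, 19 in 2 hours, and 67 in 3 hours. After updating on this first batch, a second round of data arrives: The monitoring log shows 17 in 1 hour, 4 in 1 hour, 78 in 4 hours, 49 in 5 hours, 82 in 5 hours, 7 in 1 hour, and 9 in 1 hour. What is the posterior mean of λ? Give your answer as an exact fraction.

1141/73

Total count: 97 + 55 + 110 + 43 + 98 + 68 + 140 + 178 + 19 + 67 = 875.
Total exposure: 6 + 2 + 4 + 2 + 4 + 5 + 6 + 7 + 2 + 3 = 41 hours.
After the first batch: Gamma(20 + 875, 14 + 41) = Gamma(895, 55).
Total count: 17 + 4 + 78 + 49 + 82 + 7 + 9 = 246.
Total exposure: 1 + 1 + 4 + 5 + 5 + 1 + 1 = 18 hours.
After the second batch: Gamma(895 + 246, 55 + 18) = Gamma(1141, 73).
Posterior mean = α'/β' = 1141/73.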